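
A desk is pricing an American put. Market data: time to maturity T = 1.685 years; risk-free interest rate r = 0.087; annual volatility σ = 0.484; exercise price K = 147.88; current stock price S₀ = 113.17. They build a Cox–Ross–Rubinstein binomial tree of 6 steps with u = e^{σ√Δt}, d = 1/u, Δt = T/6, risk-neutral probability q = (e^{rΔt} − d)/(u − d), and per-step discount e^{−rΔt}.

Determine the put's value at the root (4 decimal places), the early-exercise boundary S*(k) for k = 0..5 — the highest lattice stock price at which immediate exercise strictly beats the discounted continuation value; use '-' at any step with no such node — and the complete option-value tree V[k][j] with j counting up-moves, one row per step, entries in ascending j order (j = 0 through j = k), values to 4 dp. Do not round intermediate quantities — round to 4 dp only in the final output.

Δt=0.28083  u=1.29239  d=0.77376  q=0.48392  discount=0.97586
step 6 (expiry): payoffs max(K−S,0) = 123.5927 107.3139 80.1241 34.7100 0.0000 0.0000 0.0000
step 5: (k=5,j=0): S=31.3886, (K−S)⁺=116.4914, hold=112.9221 ⇒ V=116.4914 exercise | (k=5,j=1): S=52.4270, (K−S)⁺=95.4530, hold=91.8837 ⇒ V=95.4530 exercise | (k=5,j=2): S=87.5668, (K−S)⁺=60.3132, hold=56.7439 ⇒ V=60.3132 exercise | (k=5,j=3): S=146.2592, (K−S)⁺=1.6208, hold=17.4809 ⇒ V=17.4809 continue | (k=5,j=4): S=244.2909, (K−S)⁺=0.0000, hold=0.0000 ⇒ V=0.0000 continue | (k=5,j=5): S=408.0293, (K−S)⁺=0.0000, hold=0.0000 ⇒ V=0.0000 continue  boundary S*=87.5668
step 4: (k=4,j=0): S=40.5661, (K−S)⁺=107.3139, hold=103.7446 ⇒ V=107.3139 exercise | (k=4,j=1): S=67.7559, (K−S)⁺=80.1241, hold=76.5548 ⇒ V=80.1241 exercise | (k=4,j=2): S=113.1700, (K−S)⁺=34.7100, hold=38.6304 ⇒ V=38.6304 continue | (k=4,j=3): S=189.0233, (K−S)⁺=0.0000, hold=8.8038 ⇒ V=8.8038 continue | (k=4,j=4): S=315.7180, (K−S)⁺=0.0000, hold=0.0000 ⇒ V=0.0000 continue  boundary S*=67.7559
step 3: (k=3,j=0): S=52.4270, (K−S)⁺=95.4530, hold=91.8837 ⇒ V=95.4530 exercise | (k=3,j=1): S=87.5668, (K−S)⁺=60.3132, hold=58.5953 ⇒ V=60.3132 exercise | (k=3,j=2): S=146.2592, (K−S)⁺=1.6208, hold=23.6128 ⇒ V=23.6128 continue | (k=3,j=3): S=244.2909, (K−S)⁺=0.0000, hold=4.4338 ⇒ V=4.4338 continue  boundary S*=87.5668
step 2: (k=2,j=0): S=67.7559, (K−S)⁺=80.1241, hold=76.5548 ⇒ V=80.1241 exercise | (k=2,j=1): S=113.1700, (K−S)⁺=34.7100, hold=41.5262 ⇒ V=41.5262 continue | (k=2,j=2): S=189.0233, (K−S)⁺=0.0000, hold=13.9858 ⇒ V=13.9858 continue  boundary S*=67.7559
step 1: (k=1,j=0): S=87.5668, (K−S)⁺=60.3132, hold=59.9628 ⇒ V=60.3132 exercise | (k=1,j=1): S=146.2592, (K−S)⁺=1.6208, hold=27.5183 ⇒ V=27.5183 continue  boundary S*=87.5668
step 0: (k=0,j=0): S=113.1700, (K−S)⁺=34.7100, hold=43.3705 ⇒ V=43.3705 continue  boundary S*=-

price = 43.3705
boundary = - 87.5668 67.7559 87.5668 67.7559 87.5668
tree:
43.3705
60.3132 27.5183
80.1241 41.5262 13.9858
95.4530 60.3132 23.6128 4.4338
107.3139 80.1241 38.6304 8.8038 0.0000
116.4914 95.4530 60.3132 17.4809 0.0000 0.0000
123.5927 107.3139 80.1241 34.7100 0.0000 0.0000 0.0000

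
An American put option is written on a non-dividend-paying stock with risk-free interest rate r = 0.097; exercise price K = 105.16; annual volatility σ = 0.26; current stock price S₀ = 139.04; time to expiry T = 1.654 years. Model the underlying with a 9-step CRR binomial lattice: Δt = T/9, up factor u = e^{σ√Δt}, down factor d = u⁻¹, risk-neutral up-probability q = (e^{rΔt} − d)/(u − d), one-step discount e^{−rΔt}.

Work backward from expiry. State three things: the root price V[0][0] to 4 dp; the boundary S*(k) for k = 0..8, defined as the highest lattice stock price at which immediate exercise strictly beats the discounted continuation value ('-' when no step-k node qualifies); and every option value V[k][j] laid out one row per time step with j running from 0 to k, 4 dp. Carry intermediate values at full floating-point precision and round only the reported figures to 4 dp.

Δt=0.18378, u=1.11791, d=0.89453, q=0.55268, disc=e^(-rΔt)=0.98233
k=9 terminal: V=max(K-S,0) → 54.1705 41.4373 25.5244 5.6378 0.0000 0.0000 0.0000 0.0000 0.0000 0.0000
k=8: j=0 S=57.0016 intr=48.1584 cont=46.3003 V=48.1584[EX]; j=1 S=71.2362 intr=33.9238 cont=32.0658 V=33.9238[EX]; j=2 S=89.0253 intr=16.1347 cont=14.2767 V=16.1347[EX]; j=3 S=111.2568 intr=0.0000 cont=2.4773 V=2.4773[hold]; j=4 S=139.0400 intr=0.0000 cont=0.0000 V=0.0000[hold]; j=5 S=173.7612 intr=0.0000 cont=0.0000 V=0.0000[hold]; j=6 S=217.1531 intr=0.0000 cont=0.0000 V=0.0000[hold]; j=7 S=271.3808 intr=0.0000 cont=0.0000 V=0.0000[hold]; j=8 S=339.1503 intr=0.0000 cont=0.0000 V=0.0000[hold]  S*(8)=89.0253
k=7: j=0 S=63.7227 intr=41.4373 cont=39.5793 V=41.4373[EX]; j=1 S=79.6356 intr=25.5244 cont=23.6664 V=25.5244[EX]; j=2 S=99.5222 intr=5.6378 cont=8.4348 V=8.4348[hold]; j=3 S=124.3750 intr=0.0000 cont=1.0886 V=1.0886[hold]; j=4 S=155.4341 intr=0.0000 cont=0.0000 V=0.0000[hold]; j=5 S=194.2493 intr=0.0000 cont=0.0000 V=0.0000[hold]; j=6 S=242.7574 intr=0.0000 cont=0.0000 V=0.0000[hold]; j=7 S=303.3791 intr=0.0000 cont=0.0000 V=0.0000[hold]  S*(7)=79.6356
k=6: j=0 S=71.2362 intr=33.9238 cont=32.0658 V=33.9238[EX]; j=1 S=89.0253 intr=16.1347 cont=15.7952 V=16.1347[EX]; j=2 S=111.2568 intr=0.0000 cont=4.2974 V=4.2974[hold]; j=3 S=139.0400 intr=0.0000 cont=0.4783 V=0.4783[hold]; j=4 S=173.7612 intr=0.0000 cont=0.0000 V=0.0000[hold]; j=5 S=217.1531 intr=0.0000 cont=0.0000 V=0.0000[hold]; j=6 S=271.3808 intr=0.0000 cont=0.0000 V=0.0000[hold]  S*(6)=89.0253
k=5: j=0 S=79.6356 intr=25.5244 cont=23.6664 V=25.5244[EX]; j=1 S=99.5222 intr=5.6378 cont=9.4229 V=9.4229[hold]; j=2 S=124.3750 intr=0.0000 cont=2.1480 V=2.1480[hold]; j=3 S=155.4341 intr=0.0000 cont=0.2102 V=0.2102[hold]; j=4 S=194.2493 intr=0.0000 cont=0.0000 V=0.0000[hold]; j=5 S=242.7574 intr=0.0000 cont=0.0000 V=0.0000[hold]  S*(5)=79.6356
k=4: j=0 S=89.0253 intr=16.1347 cont=16.3317 V=16.3317[hold]; j=1 S=111.2568 intr=0.0000 cont=5.3068 V=5.3068[hold]; j=2 S=139.0400 intr=0.0000 cont=1.0580 V=1.0580[hold]; j=3 S=173.7612 intr=0.0000 cont=0.0924 V=0.0924[hold]; j=4 S=217.1531 intr=0.0000 cont=0.0000 V=0.0000[hold]  S*(4)=-
k=3: j=0 S=99.5222 intr=5.6378 cont=10.0575 V=10.0575[hold]; j=1 S=124.3750 intr=0.0000 cont=2.9063 V=2.9063[hold]; j=2 S=155.4341 intr=0.0000 cont=0.5150 V=0.5150[hold]; j=3 S=194.2493 intr=0.0000 cont=0.0406 V=0.0406[hold]  S*(3)=-
k=2: j=0 S=111.2568 intr=0.0000 cont=5.9973 V=5.9973[hold]; j=1 S=139.0400 intr=0.0000 cont=1.5567 V=1.5567[hold]; j=2 S=173.7612 intr=0.0000 cont=0.2483 V=0.2483[hold]  S*(2)=-
k=1: j=0 S=124.3750 intr=0.0000 cont=3.4804 V=3.4804[hold]; j=1 S=155.4341 intr=0.0000 cont=0.8189 V=0.8189[hold]  S*(1)=-
k=0: j=0 S=139.0400 intr=0.0000 cont=1.9739 V=1.9739[hold]  S*(0)=-

price = 1.9739
boundary = - - - - - 79.6356 89.0253 79.6356 89.0253
tree:
1.9739
3.4804 0.8189
5.9973 1.5567 0.2483
10.0575 2.9063 0.5150 0.0406
16.3317 5.3068 1.0580 0.0924 0.0000
25.5244 9.4229 2.1480 0.2102 0.0000 0.0000
33.9238 16.1347 4.2974 0.4783 0.0000 0.0000 0.0000
41.4373 25.5244 8.4348 1.0886 0.0000 0.0000 0.0000 0.0000
48.1584 33.9238 16.1347 2.4773 0.0000 0.0000 0.0000 0.0000 0.0000
54.1705 41.4373 25.5244 5.6378 0.0000 0.0000 0.0000 0.0000 0.0000 0.0000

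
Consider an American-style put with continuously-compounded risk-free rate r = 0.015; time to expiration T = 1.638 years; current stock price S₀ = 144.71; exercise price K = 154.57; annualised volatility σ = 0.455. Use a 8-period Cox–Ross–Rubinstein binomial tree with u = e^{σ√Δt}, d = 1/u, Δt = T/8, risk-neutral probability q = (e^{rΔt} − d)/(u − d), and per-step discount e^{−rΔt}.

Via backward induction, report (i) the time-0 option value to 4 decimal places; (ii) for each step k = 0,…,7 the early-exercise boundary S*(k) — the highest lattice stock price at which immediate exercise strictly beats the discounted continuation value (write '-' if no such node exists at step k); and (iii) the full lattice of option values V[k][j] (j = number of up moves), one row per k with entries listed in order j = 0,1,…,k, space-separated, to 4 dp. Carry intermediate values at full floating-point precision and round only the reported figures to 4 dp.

price = 37.6481
boundary = - - - - 63.5098 78.0289 95.8671 117.7834
tree:
37.6481
49.2900 24.0205
62.6279 33.7186 12.6187
76.9305 45.9963 19.3065 4.7294
91.0602 60.6016 28.8915 8.0079 0.8522
102.8776 76.5411 42.0044 13.4510 1.5717 0.0000
112.4962 91.0602 58.7029 22.3769 2.8987 0.0000 0.0000
120.3250 102.8776 76.5411 36.7866 5.3461 0.0000 0.0000 0.0000
126.6970 112.4962 91.0602 58.7029 9.8600 0.0000 0.0000 0.0000 0.0000

Δt=0.20475, u=1.22861, d=0.81393, q=0.45613, disc=e^(-rΔt)=0.99693
k=8 terminal: V=max(K-S,0) → 126.6970 112.4962 91.0602 58.7029 9.8600 0.0000 0.0000 0.0000 0.0000
k=7: j=0 S=34.2450 intr=120.3250 cont=119.8510 V=120.3250[EX]; j=1 S=51.6924 intr=102.8776 cont=102.4036 V=102.8776[EX]; j=2 S=78.0289 intr=76.5411 cont=76.0672 V=76.5411[EX]; j=3 S=117.7834 intr=36.7866 cont=36.3126 V=36.7866[EX]; j=4 S=177.7923 intr=0.0000 cont=5.3461 V=5.3461[hold]; j=5 S=268.3749 intr=0.0000 cont=0.0000 V=0.0000[hold]; j=6 S=405.1079 intr=0.0000 cont=0.0000 V=0.0000[hold]; j=7 S=611.5045 intr=0.0000 cont=0.0000 V=0.0000[hold]  S*(7)=117.7834
k=6: j=0 S=42.0738 intr=112.4962 cont=112.0222 V=112.4962[EX]; j=1 S=63.5098 intr=91.0602 cont=90.5862 V=91.0602[EX]; j=2 S=95.8671 intr=58.7029 cont=58.2289 V=58.7029[EX]; j=3 S=144.7100 intr=9.8600 cont=22.3769 V=22.3769[hold]; j=4 S=218.4376 intr=0.0000 cont=2.8987 V=2.8987[hold]; j=5 S=329.7284 intr=0.0000 cont=0.0000 V=0.0000[hold]; j=6 S=497.7201 intr=0.0000 cont=0.0000 V=0.0000[hold]  S*(6)=95.8671
k=5: j=0 S=51.6924 intr=102.8776 cont=102.4036 V=102.8776[EX]; j=1 S=78.0289 intr=76.5411 cont=76.0672 V=76.5411[EX]; j=2 S=117.7834 intr=36.7866 cont=42.0044 V=42.0044[hold]; j=3 S=177.7923 intr=0.0000 cont=13.4510 V=13.4510[hold]; j=4 S=268.3749 intr=0.0000 cont=1.5717 V=1.5717[hold]; j=5 S=405.1079 intr=0.0000 cont=0.0000 V=0.0000[hold]  S*(5)=78.0289
k=4: j=0 S=63.5098 intr=91.0602 cont=90.5862 V=91.0602[EX]; j=1 S=95.8671 intr=58.7029 cont=60.6016 V=60.6016[hold]; j=2 S=144.7100 intr=9.8600 cont=28.8915 V=28.8915[hold]; j=3 S=218.4376 intr=0.0000 cont=8.0079 V=8.0079[hold]; j=4 S=329.7284 intr=0.0000 cont=0.8522 V=0.8522[hold]  S*(4)=63.5098
k=3: j=0 S=78.0289 intr=76.5411 cont=76.9305 V=76.9305[hold]; j=1 S=117.7834 intr=36.7866 cont=45.9963 V=45.9963[hold]; j=2 S=177.7923 intr=0.0000 cont=19.3065 V=19.3065[hold]; j=3 S=268.3749 intr=0.0000 cont=4.7294 V=4.7294[hold]  S*(3)=-
k=2: j=0 S=95.8671 intr=58.7029 cont=62.6279 V=62.6279[hold]; j=1 S=144.7100 intr=9.8600 cont=33.7186 V=33.7186[hold]; j=2 S=218.4376 intr=0.0000 cont=12.6187 V=12.6187[hold]  S*(2)=-
k=1: j=0 S=117.7834 intr=36.7866 cont=49.2900 V=49.2900[hold]; j=1 S=177.7923 intr=0.0000 cont=24.0205 V=24.0205[hold]  S*(1)=-
k=0: j=0 S=144.7100 intr=9.8600 cont=37.6481 V=37.6481[hold]  S*(0)=-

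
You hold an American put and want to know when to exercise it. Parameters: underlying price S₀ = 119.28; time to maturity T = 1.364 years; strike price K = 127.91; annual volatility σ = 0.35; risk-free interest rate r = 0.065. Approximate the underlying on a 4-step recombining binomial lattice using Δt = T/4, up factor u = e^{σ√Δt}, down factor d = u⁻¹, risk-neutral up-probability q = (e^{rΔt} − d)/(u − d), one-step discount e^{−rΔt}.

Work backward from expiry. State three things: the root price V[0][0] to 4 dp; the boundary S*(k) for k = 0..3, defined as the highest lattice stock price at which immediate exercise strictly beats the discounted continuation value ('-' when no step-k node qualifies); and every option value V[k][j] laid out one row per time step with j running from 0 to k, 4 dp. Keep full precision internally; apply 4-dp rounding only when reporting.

params: Δt=0.34100 u=1.22677 d=0.81515 q=0.50353 e^(-rΔt)=0.97808
t_4 payoffs: 75.2455 48.6521 8.6300 0.0000 0.0000
t_3: node(3,0) S=64.6071 payoff=63.3029 vs cont=60.4990 → 63.3029 [stop]  node(3,1) S=97.2311 payoff=30.6789 vs cont=27.8750 → 30.6789 [stop]  node(3,2) S=146.3289 payoff=0.0000 vs cont=4.1906 → 4.1906 [wait]  node(3,3) S=220.2192 payoff=0.0000 vs cont=0.0000 → 0.0000 [wait]  ⇒ S*(3)=97.2311
t_2: node(2,0) S=79.2579 payoff=48.6521 vs cont=45.8482 → 48.6521 [stop]  node(2,1) S=119.2800 payoff=8.6300 vs cont=16.9611 → 16.9611 [wait]  node(2,2) S=179.5116 payoff=0.0000 vs cont=2.0349 → 2.0349 [wait]  ⇒ S*(2)=79.2579
t_1: node(1,0) S=97.2311 payoff=30.6789 vs cont=31.9780 → 31.9780 [wait]  node(1,1) S=146.3289 payoff=0.0000 vs cont=9.2382 → 9.2382 [wait]  ⇒ S*(1)=-
t_0: node(0,0) S=119.2800 payoff=8.6300 vs cont=20.0778 → 20.0778 [wait]  ⇒ S*(0)=-

price = 20.0778
boundary = - - 79.2579 97.2311
tree:
20.0778
31.9780 9.2382
48.6521 16.9611 2.0349
63.3029 30.6789 4.1906 0.0000
75.2455 48.6521 8.6300 0.0000 0.0000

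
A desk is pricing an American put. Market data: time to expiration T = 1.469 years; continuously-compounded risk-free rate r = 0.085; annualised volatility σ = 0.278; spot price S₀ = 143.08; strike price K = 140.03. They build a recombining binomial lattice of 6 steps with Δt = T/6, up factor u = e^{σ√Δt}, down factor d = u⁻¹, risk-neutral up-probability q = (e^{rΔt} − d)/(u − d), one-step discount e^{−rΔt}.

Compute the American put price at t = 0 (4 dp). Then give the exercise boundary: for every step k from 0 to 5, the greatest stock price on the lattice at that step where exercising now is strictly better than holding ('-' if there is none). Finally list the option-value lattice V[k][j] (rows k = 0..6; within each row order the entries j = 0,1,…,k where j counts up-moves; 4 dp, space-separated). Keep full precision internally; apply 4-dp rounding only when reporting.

Δt=0.24483, u=1.14747, d=0.87149, q=0.54186, disc=e^(-rΔt)=0.97940
k=6 terminal: V=max(K-S,0) → 77.3485 57.4986 31.3626 0.0000 0.0000 0.0000 0.0000
k=5: j=0 S=71.9249 intr=68.1051 cont=65.2210 V=68.1051[EX]; j=1 S=94.7020 intr=45.3280 cont=42.4439 V=45.3280[EX]; j=2 S=124.6921 intr=15.3379 cont=14.0725 V=15.3379[EX]; j=3 S=164.1795 intr=0.0000 cont=0.0000 V=0.0000[hold]; j=4 S=216.1716 intr=0.0000 cont=0.0000 V=0.0000[hold]; j=5 S=284.6285 intr=0.0000 cont=0.0000 V=0.0000[hold]  S*(5)=124.6921
k=4: j=0 S=82.5314 intr=57.4986 cont=54.6145 V=57.4986[EX]; j=1 S=108.6674 intr=31.3626 cont=28.4786 V=31.3626[EX]; j=2 S=143.0800 intr=0.0000 cont=6.8821 V=6.8821[hold]; j=3 S=188.3904 intr=0.0000 cont=0.0000 V=0.0000[hold]; j=4 S=248.0496 intr=0.0000 cont=0.0000 V=0.0000[hold]  S*(4)=108.6674
k=3: j=0 S=94.7020 intr=45.3280 cont=42.4439 V=45.3280[EX]; j=1 S=124.6921 intr=15.3379 cont=17.7248 V=17.7248[hold]; j=2 S=164.1795 intr=0.0000 cont=3.0880 V=3.0880[hold]; j=3 S=216.1716 intr=0.0000 cont=0.0000 V=0.0000[hold]  S*(3)=94.7020
k=2: j=0 S=108.6674 intr=31.3626 cont=29.7454 V=31.3626[EX]; j=1 S=143.0800 intr=0.0000 cont=9.5920 V=9.5920[hold]; j=2 S=188.3904 intr=0.0000 cont=1.3856 V=1.3856[hold]  S*(2)=108.6674
k=1: j=0 S=124.6921 intr=15.3379 cont=19.1630 V=19.1630[hold]; j=1 S=164.1795 intr=0.0000 cont=5.0393 V=5.0393[hold]  S*(1)=-
k=0: j=0 S=143.0800 intr=0.0000 cont=11.2728 V=11.2728[hold]  S*(0)=-

price = 11.2728
boundary = - - 108.6674 94.7020 108.6674 124.6921
tree:
11.2728
19.1630 5.0393
31.3626 9.5920 1.3856
45.3280 17.7248 3.0880 0.0000
57.4986 31.3626 6.8821 0.0000 0.0000
68.1051 45.3280 15.3379 0.0000 0.0000 0.0000
77.3485 57.4986 31.3626 0.0000 0.0000 0.0000 0.0000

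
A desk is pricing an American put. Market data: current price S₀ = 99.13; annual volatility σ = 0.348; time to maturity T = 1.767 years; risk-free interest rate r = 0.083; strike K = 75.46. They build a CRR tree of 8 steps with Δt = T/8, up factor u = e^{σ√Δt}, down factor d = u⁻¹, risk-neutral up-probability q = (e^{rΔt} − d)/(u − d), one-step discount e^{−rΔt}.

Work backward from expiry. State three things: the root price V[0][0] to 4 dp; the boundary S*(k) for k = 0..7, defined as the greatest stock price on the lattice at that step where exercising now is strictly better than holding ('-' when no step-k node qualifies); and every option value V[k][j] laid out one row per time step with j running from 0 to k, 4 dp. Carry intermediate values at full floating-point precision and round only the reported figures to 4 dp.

price = 4.1231
boundary = - - - - 51.5333 43.7582 51.5333 60.6901
tree:
4.1231
6.6820 1.8662
10.5582 3.2790 0.6054
16.1851 5.6489 1.1694 0.0971
23.9267 9.4904 2.2413 0.2041 0.0000
31.7018 15.4234 4.2552 0.4291 0.0000 0.0000
38.3039 23.9267 7.9856 0.9020 0.0000 0.0000 0.0000
43.9099 31.7018 14.7699 1.8962 0.0000 0.0000 0.0000 0.0000
48.6701 38.3039 23.9267 3.9862 0.0000 0.0000 0.0000 0.0000 0.0000

Δt=0.22087, u=1.17769, d=0.84912, q=0.51551, disc=e^(-rΔt)=0.98183
k=8 terminal: V=max(K-S,0) → 48.6701 38.3039 23.9267 3.9862 0.0000 0.0000 0.0000 0.0000 0.0000
k=7: j=0 S=31.5501 intr=43.9099 cont=42.5391 V=43.9099[EX]; j=1 S=43.7582 intr=31.7018 cont=30.3311 V=31.7018[EX]; j=2 S=60.6901 intr=14.7699 cont=13.3992 V=14.7699[EX]; j=3 S=84.1736 intr=0.0000 cont=1.8962 V=1.8962[hold]; j=4 S=116.7439 intr=0.0000 cont=0.0000 V=0.0000[hold]; j=5 S=161.9171 intr=0.0000 cont=0.0000 V=0.0000[hold]; j=6 S=224.5696 intr=0.0000 cont=0.0000 V=0.0000[hold]; j=7 S=311.4651 intr=0.0000 cont=0.0000 V=0.0000[hold]  S*(7)=60.6901
k=6: j=0 S=37.1561 intr=38.3039 cont=36.9331 V=38.3039[EX]; j=1 S=51.5333 intr=23.9267 cont=22.5559 V=23.9267[EX]; j=2 S=71.4738 intr=3.9862 cont=7.9856 V=7.9856[hold]; j=3 S=99.1300 intr=0.0000 cont=0.9020 V=0.9020[hold]; j=4 S=137.4876 intr=0.0000 cont=0.0000 V=0.0000[hold]; j=5 S=190.6873 intr=0.0000 cont=0.0000 V=0.0000[hold]; j=6 S=264.4723 intr=0.0000 cont=0.0000 V=0.0000[hold]  S*(6)=51.5333
k=5: j=0 S=43.7582 intr=31.7018 cont=30.3311 V=31.7018[EX]; j=1 S=60.6901 intr=14.7699 cont=15.4234 V=15.4234[hold]; j=2 S=84.1736 intr=0.0000 cont=4.2552 V=4.2552[hold]; j=3 S=116.7439 intr=0.0000 cont=0.4291 V=0.4291[hold]; j=4 S=161.9171 intr=0.0000 cont=0.0000 V=0.0000[hold]; j=5 S=224.5696 intr=0.0000 cont=0.0000 V=0.0000[hold]  S*(5)=43.7582
k=4: j=0 S=51.5333 intr=23.9267 cont=22.8866 V=23.9267[EX]; j=1 S=71.4738 intr=3.9862 cont=9.4904 V=9.4904[hold]; j=2 S=99.1300 intr=0.0000 cont=2.2413 V=2.2413[hold]; j=3 S=137.4876 intr=0.0000 cont=0.2041 V=0.2041[hold]; j=4 S=190.6873 intr=0.0000 cont=0.0000 V=0.0000[hold]  S*(4)=51.5333
k=3: j=0 S=60.6901 intr=14.7699 cont=16.1851 V=16.1851[hold]; j=1 S=84.1736 intr=0.0000 cont=5.6489 V=5.6489[hold]; j=2 S=116.7439 intr=0.0000 cont=1.1694 V=1.1694[hold]; j=3 S=161.9171 intr=0.0000 cont=0.0971 V=0.0971[hold]  S*(3)=-
k=2: j=0 S=71.4738 intr=3.9862 cont=10.5582 V=10.5582[hold]; j=1 S=99.1300 intr=0.0000 cont=3.2790 V=3.2790[hold]; j=2 S=137.4876 intr=0.0000 cont=0.6054 V=0.6054[hold]  S*(2)=-
k=1: j=0 S=84.1736 intr=0.0000 cont=6.6820 V=6.6820[hold]; j=1 S=116.7439 intr=0.0000 cont=1.8662 V=1.8662[hold]  S*(1)=-
k=0: j=0 S=99.1300 intr=0.0000 cont=4.1231 V=4.1231[hold]  S*(0)=-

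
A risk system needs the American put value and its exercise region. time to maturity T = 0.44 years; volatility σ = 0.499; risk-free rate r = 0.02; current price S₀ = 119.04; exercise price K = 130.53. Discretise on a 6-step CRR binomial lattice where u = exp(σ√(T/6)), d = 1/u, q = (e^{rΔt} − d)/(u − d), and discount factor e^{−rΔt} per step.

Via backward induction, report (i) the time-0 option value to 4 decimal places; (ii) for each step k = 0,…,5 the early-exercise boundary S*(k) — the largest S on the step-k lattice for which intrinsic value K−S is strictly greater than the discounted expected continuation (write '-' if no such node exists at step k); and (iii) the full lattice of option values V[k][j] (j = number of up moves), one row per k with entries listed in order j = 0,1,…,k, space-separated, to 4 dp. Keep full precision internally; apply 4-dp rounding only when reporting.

price = 22.6914
boundary = - - - 79.3660 90.8491 103.9936
tree:
22.6914
30.8927 13.5759
40.5894 20.1279 6.2795
51.1640 28.8714 10.3973 1.6869
61.1957 39.6809 16.8540 3.1977 0.0000
69.9594 51.1640 26.5364 6.0615 0.0000 0.0000
77.6153 61.1957 39.6809 11.4900 0.0000 0.0000 0.0000

params: Δt=0.07333 u=1.14469 d=0.87360 q=0.47168 e^(-rΔt)=0.99853
t_6 payoffs: 77.6153 61.1957 39.6809 11.4900 0.0000 0.0000 0.0000
t_5: node(5,0) S=60.5706 payoff=69.9594 vs cont=69.7681 → 69.9594 [stop]  node(5,1) S=79.3660 payoff=51.1640 vs cont=50.9727 → 51.1640 [stop]  node(5,2) S=103.9936 payoff=26.5364 vs cont=26.3451 → 26.5364 [stop]  node(5,3) S=136.2633 payoff=0.0000 vs cont=6.0615 → 6.0615 [wait]  node(5,4) S=178.5465 payoff=0.0000 vs cont=0.0000 → 0.0000 [wait]  node(5,5) S=233.9503 payoff=0.0000 vs cont=0.0000 → 0.0000 [wait]  ⇒ S*(5)=103.9936
t_4: node(4,0) S=69.3343 payoff=61.1957 vs cont=61.0044 → 61.1957 [stop]  node(4,1) S=90.8491 payoff=39.6809 vs cont=39.4896 → 39.6809 [stop]  node(4,2) S=119.0400 payoff=11.4900 vs cont=16.8540 → 16.8540 [wait]  node(4,3) S=155.9787 payoff=0.0000 vs cont=3.1977 → 3.1977 [wait]  node(4,4) S=204.3796 payoff=0.0000 vs cont=0.0000 → 0.0000 [wait]  ⇒ S*(4)=90.8491
t_3: node(3,0) S=79.3660 payoff=51.1640 vs cont=50.9727 → 51.1640 [stop]  node(3,1) S=103.9936 payoff=26.5364 vs cont=28.8714 → 28.8714 [wait]  node(3,2) S=136.2633 payoff=0.0000 vs cont=10.3973 → 10.3973 [wait]  node(3,3) S=178.5465 payoff=0.0000 vs cont=1.6869 → 1.6869 [wait]  ⇒ S*(3)=79.3660
t_2: node(2,0) S=90.8491 payoff=39.6809 vs cont=40.5894 → 40.5894 [wait]  node(2,1) S=119.0400 payoff=11.4900 vs cont=20.1279 → 20.1279 [wait]  node(2,2) S=155.9787 payoff=0.0000 vs cont=6.2795 → 6.2795 [wait]  ⇒ S*(2)=-
t_1: node(1,0) S=103.9936 payoff=26.5364 vs cont=30.8927 → 30.8927 [wait]  node(1,1) S=136.2633 payoff=0.0000 vs cont=13.5759 → 13.5759 [wait]  ⇒ S*(1)=-
t_0: node(0,0) S=119.0400 payoff=11.4900 vs cont=22.6914 → 22.6914 [wait]  ⇒ S*(0)=-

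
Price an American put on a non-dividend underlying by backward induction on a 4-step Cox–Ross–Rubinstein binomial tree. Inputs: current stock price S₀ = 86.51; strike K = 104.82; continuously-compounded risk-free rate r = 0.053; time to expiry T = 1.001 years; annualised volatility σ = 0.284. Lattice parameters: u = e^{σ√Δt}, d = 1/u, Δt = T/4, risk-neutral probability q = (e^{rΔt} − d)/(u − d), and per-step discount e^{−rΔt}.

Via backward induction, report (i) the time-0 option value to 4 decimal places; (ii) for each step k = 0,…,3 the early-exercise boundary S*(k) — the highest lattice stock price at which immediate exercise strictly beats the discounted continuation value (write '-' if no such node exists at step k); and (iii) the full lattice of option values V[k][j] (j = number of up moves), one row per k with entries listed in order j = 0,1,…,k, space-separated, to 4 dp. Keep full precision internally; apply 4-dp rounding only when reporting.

Δt=0.25025, u=1.15266, d=0.86756, q=0.51137, disc=e^(-rΔt)=0.98682
k=4 terminal: V=max(K-S,0) → 55.8124 39.7074 18.3100 0.0000 0.0000
k=3: j=0 S=56.4891 intr=48.3309 cont=46.9499 V=48.3309[EX]; j=1 S=75.0526 intr=29.7674 cont=28.3863 V=29.7674[EX]; j=2 S=99.7165 intr=5.1035 cont=8.8289 V=8.8289[hold]; j=3 S=132.4855 intr=0.0000 cont=0.0000 V=0.0000[hold]  S*(3)=75.0526
k=2: j=0 S=65.1126 intr=39.7074 cont=38.3263 V=39.7074[EX]; j=1 S=86.5100 intr=18.3100 cont=18.8089 V=18.8089[hold]; j=2 S=114.9390 intr=0.0000 cont=4.2572 V=4.2572[hold]  S*(2)=65.1126
k=1: j=0 S=75.0526 intr=29.7674 cont=28.6381 V=29.7674[EX]; j=1 S=99.7165 intr=5.1035 cont=11.2178 V=11.2178[hold]  S*(1)=75.0526
k=0: j=0 S=86.5100 intr=18.3100 cont=20.0144 V=20.0144[hold]  S*(0)=-

price = 20.0144
boundary = - 75.0526 65.1126 75.0526
tree:
20.0144
29.7674 11.2178
39.7074 18.8089 4.2572
48.3309 29.7674 8.8289 0.0000
55.8124 39.7074 18.3100 0.0000 0.0000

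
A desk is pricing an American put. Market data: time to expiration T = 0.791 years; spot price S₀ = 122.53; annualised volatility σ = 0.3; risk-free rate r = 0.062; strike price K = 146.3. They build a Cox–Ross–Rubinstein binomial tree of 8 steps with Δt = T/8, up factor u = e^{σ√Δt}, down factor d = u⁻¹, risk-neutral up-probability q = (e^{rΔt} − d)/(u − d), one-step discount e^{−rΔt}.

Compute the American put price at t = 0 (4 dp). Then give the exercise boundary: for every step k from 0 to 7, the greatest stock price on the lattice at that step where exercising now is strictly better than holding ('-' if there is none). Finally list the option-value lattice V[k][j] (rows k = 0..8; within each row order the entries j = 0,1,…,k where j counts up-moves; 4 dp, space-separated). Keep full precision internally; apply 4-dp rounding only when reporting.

price = 25.8323
boundary = - 111.4998 101.4625 111.4998 101.4625 111.4998 122.5300 134.6514
tree:
25.8323
34.8002 17.4928
44.8375 25.1508 10.3164
53.9712 34.8002 16.1456 4.8175
62.2827 44.8375 24.3062 8.4680 1.3539
69.8459 53.9712 34.8002 14.4760 2.7743 0.0000
76.7284 62.2827 44.8375 23.7700 5.6848 0.0000 0.0000
82.9912 69.8459 53.9712 34.8002 11.6486 0.0000 0.0000 0.0000
88.6903 76.7284 62.2827 44.8375 23.7700 0.0000 0.0000 0.0000 0.0000

Δt=0.09888, u=1.09893, d=0.90998, q=0.50898, disc=e^(-rΔt)=0.99389
k=8 terminal: V=max(K-S,0) → 88.6903 76.7284 62.2827 44.8375 23.7700 0.0000 0.0000 0.0000 0.0000
k=7: j=0 S=63.3088 intr=82.9912 cont=82.0971 V=82.9912[EX]; j=1 S=76.4541 intr=69.8459 cont=68.9518 V=69.8459[EX]; j=2 S=92.3288 intr=53.9712 cont=53.0771 V=53.9712[EX]; j=3 S=111.4998 intr=34.8002 cont=33.9061 V=34.8002[EX]; j=4 S=134.6514 intr=11.6486 cont=11.6003 V=11.6486[EX]; j=5 S=162.6101 intr=0.0000 cont=0.0000 V=0.0000[hold]; j=6 S=196.3742 intr=0.0000 cont=0.0000 V=0.0000[hold]; j=7 S=237.1489 intr=0.0000 cont=0.0000 V=0.0000[hold]  S*(7)=134.6514
k=6: j=0 S=69.5716 intr=76.7284 cont=75.8343 V=76.7284[EX]; j=1 S=84.0173 intr=62.2827 cont=61.3886 V=62.2827[EX]; j=2 S=101.4625 intr=44.8375 cont=43.9434 V=44.8375[EX]; j=3 S=122.5300 intr=23.7700 cont=22.8759 V=23.7700[EX]; j=4 S=147.9719 intr=0.0000 cont=5.6848 V=5.6848[hold]; j=5 S=178.6965 intr=0.0000 cont=0.0000 V=0.0000[hold]; j=6 S=215.8006 intr=0.0000 cont=0.0000 V=0.0000[hold]  S*(6)=122.5300
k=5: j=0 S=76.4541 intr=69.8459 cont=68.9518 V=69.8459[EX]; j=1 S=92.3288 intr=53.9712 cont=53.0771 V=53.9712[EX]; j=2 S=111.4998 intr=34.8002 cont=33.9061 V=34.8002[EX]; j=3 S=134.6514 intr=11.6486 cont=14.4760 V=14.4760[hold]; j=4 S=162.6101 intr=0.0000 cont=2.7743 V=2.7743[hold]; j=5 S=196.3742 intr=0.0000 cont=0.0000 V=0.0000[hold]  S*(5)=111.4998
k=4: j=0 S=84.0173 intr=62.2827 cont=61.3886 V=62.2827[EX]; j=1 S=101.4625 intr=44.8375 cont=43.9434 V=44.8375[EX]; j=2 S=122.5300 intr=23.7700 cont=24.3062 V=24.3062[hold]; j=3 S=147.9719 intr=0.0000 cont=8.4680 V=8.4680[hold]; j=4 S=178.6965 intr=0.0000 cont=1.3539 V=1.3539[hold]  S*(4)=101.4625
k=3: j=0 S=92.3288 intr=53.9712 cont=53.0771 V=53.9712[EX]; j=1 S=111.4998 intr=34.8002 cont=34.1773 V=34.8002[EX]; j=2 S=134.6514 intr=11.6486 cont=16.1456 V=16.1456[hold]; j=3 S=162.6101 intr=0.0000 cont=4.8175 V=4.8175[hold]  S*(3)=111.4998
k=2: j=0 S=101.4625 intr=44.8375 cont=43.9434 V=44.8375[EX]; j=1 S=122.5300 intr=23.7700 cont=25.1508 V=25.1508[hold]; j=2 S=147.9719 intr=0.0000 cont=10.3164 V=10.3164[hold]  S*(2)=101.4625
k=1: j=0 S=111.4998 intr=34.8002 cont=34.6046 V=34.8002[EX]; j=1 S=134.6514 intr=11.6486 cont=17.4928 V=17.4928[hold]  S*(1)=111.4998
k=0: j=0 S=122.5300 intr=23.7700 cont=25.8323 V=25.8323[hold]  S*(0)=-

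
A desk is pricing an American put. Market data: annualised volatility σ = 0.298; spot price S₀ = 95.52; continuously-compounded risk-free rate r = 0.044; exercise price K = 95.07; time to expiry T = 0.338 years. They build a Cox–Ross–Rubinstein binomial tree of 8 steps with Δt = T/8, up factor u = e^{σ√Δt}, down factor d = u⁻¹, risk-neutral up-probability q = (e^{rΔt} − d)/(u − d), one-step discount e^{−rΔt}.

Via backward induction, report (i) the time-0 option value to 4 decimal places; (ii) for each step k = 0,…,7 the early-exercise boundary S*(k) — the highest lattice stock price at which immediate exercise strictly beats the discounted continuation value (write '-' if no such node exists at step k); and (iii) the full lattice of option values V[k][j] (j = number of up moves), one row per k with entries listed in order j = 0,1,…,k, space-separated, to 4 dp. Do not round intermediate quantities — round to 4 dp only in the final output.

Δt=0.04225  u=1.06317  d=0.94058  q=0.49987  discount=0.99814
step 8 (expiry): payoffs max(K−S,0) = 36.5535 28.9272 20.3071 10.5635 0.0000 0.0000 0.0000 0.0000 0.0000
step 7: (k=7,j=0): S=62.2129, (K−S)⁺=32.8571, hold=32.6805 ⇒ V=32.8571 exercise | (k=7,j=1): S=70.3209, (K−S)⁺=24.7491, hold=24.5725 ⇒ V=24.7491 exercise | (k=7,j=2): S=79.4856, (K−S)⁺=15.5844, hold=15.4078 ⇒ V=15.5844 exercise | (k=7,j=3): S=89.8447, (K−S)⁺=5.2253, hold=5.2733 ⇒ V=5.2733 continue | (k=7,j=4): S=101.5538, (K−S)⁺=0.0000, hold=0.0000 ⇒ V=0.0000 continue | (k=7,j=5): S=114.7890, (K−S)⁺=0.0000, hold=0.0000 ⇒ V=0.0000 continue | (k=7,j=6): S=129.7491, (K−S)⁺=0.0000, hold=0.0000 ⇒ V=0.0000 continue | (k=7,j=7): S=146.6588, (K−S)⁺=0.0000, hold=0.0000 ⇒ V=0.0000 continue  boundary S*=79.4856
step 6: (k=6,j=0): S=66.1428, (K−S)⁺=28.9272, hold=28.7506 ⇒ V=28.9272 exercise | (k=6,j=1): S=74.7629, (K−S)⁺=20.3071, hold=20.1305 ⇒ V=20.3071 exercise | (k=6,j=2): S=84.5065, (K−S)⁺=10.5635, hold=10.4108 ⇒ V=10.5635 exercise | (k=6,j=3): S=95.5200, (K−S)⁺=0.0000, hold=2.6324 ⇒ V=2.6324 continue | (k=6,j=4): S=107.9688, (K−S)⁺=0.0000, hold=0.0000 ⇒ V=0.0000 continue | (k=6,j=5): S=122.0400, (K−S)⁺=0.0000, hold=0.0000 ⇒ V=0.0000 continue | (k=6,j=6): S=137.9451, (K−S)⁺=0.0000, hold=0.0000 ⇒ V=0.0000 continue  boundary S*=84.5065
step 5: (k=5,j=0): S=70.3209, (K−S)⁺=24.7491, hold=24.5725 ⇒ V=24.7491 exercise | (k=5,j=1): S=79.4856, (K−S)⁺=15.5844, hold=15.4078 ⇒ V=15.5844 exercise | (k=5,j=2): S=89.8447, (K−S)⁺=5.2253, hold=6.5867 ⇒ V=6.5867 continue | (k=5,j=3): S=101.5538, (K−S)⁺=0.0000, hold=1.3141 ⇒ V=1.3141 continue | (k=5,j=4): S=114.7890, (K−S)⁺=0.0000, hold=0.0000 ⇒ V=0.0000 continue | (k=5,j=5): S=129.7491, (K−S)⁺=0.0000, hold=0.0000 ⇒ V=0.0000 continue  boundary S*=79.4856
step 4: (k=4,j=0): S=74.7629, (K−S)⁺=20.3071, hold=20.1305 ⇒ V=20.3071 exercise | (k=4,j=1): S=84.5065, (K−S)⁺=10.5635, hold=11.0661 ⇒ V=11.0661 continue | (k=4,j=2): S=95.5200, (K−S)⁺=0.0000, hold=3.9437 ⇒ V=3.9437 continue | (k=4,j=3): S=107.9688, (K−S)⁺=0.0000, hold=0.6560 ⇒ V=0.6560 continue | (k=4,j=4): S=122.0400, (K−S)⁺=0.0000, hold=0.0000 ⇒ V=0.0000 continue  boundary S*=74.7629
step 3: (k=3,j=0): S=79.4856, (K−S)⁺=15.5844, hold=15.6587 ⇒ V=15.6587 continue | (k=3,j=1): S=89.8447, (K−S)⁺=5.2253, hold=7.4919 ⇒ V=7.4919 continue | (k=3,j=2): S=101.5538, (K−S)⁺=0.0000, hold=2.2960 ⇒ V=2.2960 continue | (k=3,j=3): S=114.7890, (K−S)⁺=0.0000, hold=0.3275 ⇒ V=0.3275 continue  boundary S*=-
step 2: (k=2,j=0): S=84.5065, (K−S)⁺=10.5635, hold=11.5548 ⇒ V=11.5548 continue | (k=2,j=1): S=95.5200, (K−S)⁺=0.0000, hold=4.8856 ⇒ V=4.8856 continue | (k=2,j=2): S=107.9688, (K−S)⁺=0.0000, hold=1.3096 ⇒ V=1.3096 continue  boundary S*=-
step 1: (k=1,j=0): S=89.8447, (K−S)⁺=5.2253, hold=8.2058 ⇒ V=8.2058 continue | (k=1,j=1): S=101.5538, (K−S)⁺=0.0000, hold=3.0923 ⇒ V=3.0923 continue  boundary S*=-
step 0: (k=0,j=0): S=95.5200, (K−S)⁺=0.0000, hold=5.6392 ⇒ V=5.6392 continue  boundary S*=-

price = 5.6392
boundary = - - - - 74.7629 79.4856 84.5065 79.4856
tree:
5.6392
8.2058 3.0923
11.5548 4.8856 1.3096
15.6587 7.4919 2.2960 0.3275
20.3071 11.0661 3.9437 0.6560 0.0000
24.7491 15.5844 6.5867 1.3141 0.0000 0.0000
28.9272 20.3071 10.5635 2.6324 0.0000 0.0000 0.0000
32.8571 24.7491 15.5844 5.2733 0.0000 0.0000 0.0000 0.0000
36.5535 28.9272 20.3071 10.5635 0.0000 0.0000 0.0000 0.0000 0.0000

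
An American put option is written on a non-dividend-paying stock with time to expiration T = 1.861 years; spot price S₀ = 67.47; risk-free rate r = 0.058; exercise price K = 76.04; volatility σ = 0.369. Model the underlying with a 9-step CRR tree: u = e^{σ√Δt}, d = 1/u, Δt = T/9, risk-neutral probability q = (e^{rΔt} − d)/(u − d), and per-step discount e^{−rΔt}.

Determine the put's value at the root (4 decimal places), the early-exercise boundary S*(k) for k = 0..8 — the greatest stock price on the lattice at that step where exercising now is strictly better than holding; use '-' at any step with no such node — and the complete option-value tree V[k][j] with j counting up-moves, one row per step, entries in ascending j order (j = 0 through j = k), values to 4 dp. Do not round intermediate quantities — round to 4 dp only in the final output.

Δt=0.20678  u=1.18269  d=0.84553  q=0.49393  discount=0.98808
step 9 (expiry): payoffs max(K−S,0) = 61.1375 55.1949 46.8826 35.2556 18.9923 0.0000 0.0000 0.0000 0.0000 0.0000
step 8: (k=8,j=0): S=17.6251, (K−S)⁺=58.4149, hold=57.5084 ⇒ V=58.4149 exercise | (k=8,j=1): S=24.6534, (K−S)⁺=51.3866, hold=50.4801 ⇒ V=51.3866 exercise | (k=8,j=2): S=34.4843, (K−S)⁺=41.5557, hold=40.6492 ⇒ V=41.5557 exercise | (k=8,j=3): S=48.2354, (K−S)⁺=27.8046, hold=26.8981 ⇒ V=27.8046 exercise | (k=8,j=4): S=67.4700, (K−S)⁺=8.5700, hold=9.4968 ⇒ V=9.4968 continue | (k=8,j=5): S=94.3747, (K−S)⁺=0.0000, hold=0.0000 ⇒ V=0.0000 continue | (k=8,j=6): S=132.0079, (K−S)⁺=0.0000, hold=0.0000 ⇒ V=0.0000 continue | (k=8,j=7): S=184.6480, (K−S)⁺=0.0000, hold=0.0000 ⇒ V=0.0000 continue | (k=8,j=8): S=258.2791, (K−S)⁺=0.0000, hold=0.0000 ⇒ V=0.0000 continue  boundary S*=48.2354
step 7: (k=7,j=0): S=20.8451, (K−S)⁺=55.1949, hold=54.2884 ⇒ V=55.1949 exercise | (k=7,j=1): S=29.1574, (K−S)⁺=46.8826, hold=45.9761 ⇒ V=46.8826 exercise | (k=7,j=2): S=40.7844, (K−S)⁺=35.2556, hold=34.3491 ⇒ V=35.2556 exercise | (k=7,j=3): S=57.0477, (K−S)⁺=18.9923, hold=18.5381 ⇒ V=18.9923 exercise | (k=7,j=4): S=79.7964, (K−S)⁺=0.0000, hold=4.7487 ⇒ V=4.7487 continue | (k=7,j=5): S=111.6163, (K−S)⁺=0.0000, hold=0.0000 ⇒ V=0.0000 continue | (k=7,j=6): S=156.1250, (K−S)⁺=0.0000, hold=0.0000 ⇒ V=0.0000 continue | (k=7,j=7): S=218.3821, (K−S)⁺=0.0000, hold=0.0000 ⇒ V=0.0000 continue  boundary S*=57.0477
step 6: (k=6,j=0): S=24.6534, (K−S)⁺=51.3866, hold=50.4801 ⇒ V=51.3866 exercise | (k=6,j=1): S=34.4843, (K−S)⁺=41.5557, hold=40.6492 ⇒ V=41.5557 exercise | (k=6,j=2): S=48.2354, (K−S)⁺=27.8046, hold=26.8981 ⇒ V=27.8046 exercise | (k=6,j=3): S=67.4700, (K−S)⁺=8.5700, hold=11.8143 ⇒ V=11.8143 continue | (k=6,j=4): S=94.3747, (K−S)⁺=0.0000, hold=2.3745 ⇒ V=2.3745 continue | (k=6,j=5): S=132.0079, (K−S)⁺=0.0000, hold=0.0000 ⇒ V=0.0000 continue | (k=6,j=6): S=184.6480, (K−S)⁺=0.0000, hold=0.0000 ⇒ V=0.0000 continue  boundary S*=48.2354
step 5: (k=5,j=0): S=29.1574, (K−S)⁺=46.8826, hold=45.9761 ⇒ V=46.8826 exercise | (k=5,j=1): S=40.7844, (K−S)⁺=35.2556, hold=34.3491 ⇒ V=35.2556 exercise | (k=5,j=2): S=57.0477, (K−S)⁺=18.9923, hold=19.6691 ⇒ V=19.6691 continue | (k=5,j=3): S=79.7964, (K−S)⁺=0.0000, hold=7.0664 ⇒ V=7.0664 continue | (k=5,j=4): S=111.6163, (K−S)⁺=0.0000, hold=1.1873 ⇒ V=1.1873 continue | (k=5,j=5): S=156.1250, (K−S)⁺=0.0000, hold=0.0000 ⇒ V=0.0000 continue  boundary S*=40.7844
step 4: (k=4,j=0): S=34.4843, (K−S)⁺=41.5557, hold=40.6492 ⇒ V=41.5557 exercise | (k=4,j=1): S=48.2354, (K−S)⁺=27.8046, hold=27.2284 ⇒ V=27.8046 exercise | (k=4,j=2): S=67.4700, (K−S)⁺=8.5700, hold=13.2840 ⇒ V=13.2840 continue | (k=4,j=3): S=94.3747, (K−S)⁺=0.0000, hold=4.1129 ⇒ V=4.1129 continue | (k=4,j=4): S=132.0079, (K−S)⁺=0.0000, hold=0.5937 ⇒ V=0.5937 continue  boundary S*=48.2354
step 3: (k=3,j=0): S=40.7844, (K−S)⁺=35.2556, hold=34.3491 ⇒ V=35.2556 exercise | (k=3,j=1): S=57.0477, (K−S)⁺=18.9923, hold=20.3864 ⇒ V=20.3864 continue | (k=3,j=2): S=79.7964, (K−S)⁺=0.0000, hold=8.6497 ⇒ V=8.6497 continue | (k=3,j=3): S=111.6163, (K−S)⁺=0.0000, hold=2.3463 ⇒ V=2.3463 continue  boundary S*=40.7844
step 2: (k=2,j=0): S=48.2354, (K−S)⁺=27.8046, hold=27.5785 ⇒ V=27.8046 exercise | (k=2,j=1): S=67.4700, (K−S)⁺=8.5700, hold=14.4153 ⇒ V=14.4153 continue | (k=2,j=2): S=94.3747, (K−S)⁺=0.0000, hold=5.4703 ⇒ V=5.4703 continue  boundary S*=48.2354
step 1: (k=1,j=0): S=57.0477, (K−S)⁺=18.9923, hold=20.9385 ⇒ V=20.9385 continue | (k=1,j=1): S=79.7964, (K−S)⁺=0.0000, hold=9.8779 ⇒ V=9.8779 continue  boundary S*=-
step 0: (k=0,j=0): S=67.4700, (K−S)⁺=8.5700, hold=15.2908 ⇒ V=15.2908 continue  boundary S*=-

price = 15.2908
boundary = - - 48.2354 40.7844 48.2354 40.7844 48.2354 57.0477 48.2354
tree:
15.2908
20.9385 9.8779
27.8046 14.4153 5.4703
35.2556 20.3864 8.6497 2.3463
41.5557 27.8046 13.2840 4.1129 0.5937
46.8826 35.2556 19.6691 7.0664 1.1873 0.0000
51.3866 41.5557 27.8046 11.8143 2.3745 0.0000 0.0000
55.1949 46.8826 35.2556 18.9923 4.7487 0.0000 0.0000 0.0000
58.4149 51.3866 41.5557 27.8046 9.4968 0.0000 0.0000 0.0000 0.0000
61.1375 55.1949 46.8826 35.2556 18.9923 0.0000 0.0000 0.0000 0.0000 0.0000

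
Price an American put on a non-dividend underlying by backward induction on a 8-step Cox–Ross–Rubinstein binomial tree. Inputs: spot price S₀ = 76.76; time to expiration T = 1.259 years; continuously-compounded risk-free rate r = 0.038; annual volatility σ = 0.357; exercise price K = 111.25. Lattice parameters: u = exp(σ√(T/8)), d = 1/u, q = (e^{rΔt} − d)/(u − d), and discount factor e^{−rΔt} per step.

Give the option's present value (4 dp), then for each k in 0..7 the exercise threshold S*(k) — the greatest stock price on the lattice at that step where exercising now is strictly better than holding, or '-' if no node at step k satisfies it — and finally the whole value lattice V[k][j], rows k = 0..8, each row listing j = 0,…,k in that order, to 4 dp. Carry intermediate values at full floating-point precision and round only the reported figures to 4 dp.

params: Δt=0.15737 u=1.15214 d=0.86795 q=0.48576 e^(-rΔt)=0.99404
t_8 payoffs: 86.5280 78.4332 67.6878 53.4241 34.4900 9.3562 0.0000 0.0000 0.0000
t_7: node(7,0) S=28.4833 payoff=82.7667 vs cont=82.1034 → 82.7667 [stop]  node(7,1) S=37.8097 payoff=73.4403 vs cont=72.7770 → 73.4403 [stop]  node(7,2) S=50.1898 payoff=61.0602 vs cont=60.3969 → 61.0602 [stop]  node(7,3) S=66.6237 payoff=44.6263 vs cont=43.9630 → 44.6263 [stop]  node(7,4) S=88.4385 payoff=22.8115 vs cont=22.1482 → 22.8115 [stop]  node(7,5) S=117.3962 payoff=0.0000 vs cont=4.7827 → 4.7827 [wait]  node(7,6) S=155.8357 payoff=0.0000 vs cont=0.0000 → 0.0000 [wait]  node(7,7) S=206.8616 payoff=0.0000 vs cont=0.0000 → 0.0000 [wait]  ⇒ S*(7)=88.4385
t_6: node(6,0) S=32.8168 payoff=78.4332 vs cont=77.7699 → 78.4332 [stop]  node(6,1) S=43.5622 payoff=67.6878 vs cont=67.0245 → 67.6878 [stop]  node(6,2) S=57.8259 payoff=53.4241 vs cont=52.7608 → 53.4241 [stop]  node(6,3) S=76.7600 payoff=34.4900 vs cont=33.8267 → 34.4900 [stop]  node(6,4) S=101.8938 payoff=9.3562 vs cont=13.9700 → 13.9700 [wait]  node(6,5) S=135.2573 payoff=0.0000 vs cont=2.4448 → 2.4448 [wait]  node(6,6) S=179.5451 payoff=0.0000 vs cont=0.0000 → 0.0000 [wait]  ⇒ S*(6)=76.7600
t_5: node(5,0) S=37.8097 payoff=73.4403 vs cont=72.7770 → 73.4403 [stop]  node(5,1) S=50.1898 payoff=61.0602 vs cont=60.3969 → 61.0602 [stop]  node(5,2) S=66.6237 payoff=44.6263 vs cont=43.9630 → 44.6263 [stop]  node(5,3) S=88.4385 payoff=22.8115 vs cont=24.3760 → 24.3760 [wait]  node(5,4) S=117.3962 payoff=0.0000 vs cont=8.3216 → 8.3216 [wait]  node(5,5) S=155.8357 payoff=0.0000 vs cont=1.2497 → 1.2497 [wait]  ⇒ S*(5)=66.6237
t_4: node(4,0) S=43.5622 payoff=67.6878 vs cont=67.0245 → 67.6878 [stop]  node(4,1) S=57.8259 payoff=53.4241 vs cont=52.7608 → 53.4241 [stop]  node(4,2) S=76.7600 payoff=34.4900 vs cont=34.5821 → 34.5821 [wait]  node(4,3) S=101.8938 payoff=9.3562 vs cont=16.4786 → 16.4786 [wait]  node(4,4) S=135.2573 payoff=0.0000 vs cont=4.8572 → 4.8572 [wait]  ⇒ S*(4)=57.8259
t_3: node(3,0) S=50.1898 payoff=61.0602 vs cont=60.3969 → 61.0602 [stop]  node(3,1) S=66.6237 payoff=44.6263 vs cont=44.0075 → 44.6263 [stop]  node(3,2) S=88.4385 payoff=22.8115 vs cont=25.6344 → 25.6344 [wait]  node(3,3) S=117.3962 payoff=0.0000 vs cont=10.7688 → 10.7688 [wait]  ⇒ S*(3)=66.6237
t_2: node(2,0) S=57.8259 payoff=53.4241 vs cont=52.7608 → 53.4241 [stop]  node(2,1) S=76.7600 payoff=34.4900 vs cont=35.1898 → 35.1898 [wait]  node(2,2) S=101.8938 payoff=9.3562 vs cont=18.3035 → 18.3035 [wait]  ⇒ S*(2)=57.8259
t_1: node(1,0) S=66.6237 payoff=44.6263 vs cont=44.3009 → 44.6263 [stop]  node(1,1) S=88.4385 payoff=22.8115 vs cont=26.8262 → 26.8262 [wait]  ⇒ S*(1)=66.6237
t_0: node(0,0) S=76.7600 payoff=34.4900 vs cont=35.7652 → 35.7652 [wait]  ⇒ S*(0)=-

price = 35.7652
boundary = - 66.6237 57.8259 66.6237 57.8259 66.6237 76.7600 88.4385
tree:
35.7652
44.6263 26.8262
53.4241 35.1898 18.3035
61.0602 44.6263 25.6344 10.7688
67.6878 53.4241 34.5821 16.4786 4.8572
73.4403 61.0602 44.6263 24.3760 8.3216 1.2497
78.4332 67.6878 53.4241 34.4900 13.9700 2.4448 0.0000
82.7667 73.4403 61.0602 44.6263 22.8115 4.7827 0.0000 0.0000
86.5280 78.4332 67.6878 53.4241 34.4900 9.3562 0.0000 0.0000 0.0000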